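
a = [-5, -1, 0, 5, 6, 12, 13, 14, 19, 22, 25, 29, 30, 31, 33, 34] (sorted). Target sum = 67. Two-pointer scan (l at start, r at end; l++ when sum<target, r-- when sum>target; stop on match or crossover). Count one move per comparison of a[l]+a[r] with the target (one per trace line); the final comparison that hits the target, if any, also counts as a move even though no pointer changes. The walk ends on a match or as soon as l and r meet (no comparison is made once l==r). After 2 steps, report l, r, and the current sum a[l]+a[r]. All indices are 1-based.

[1,16] -5+34=29 <67 → l++
[2,16] -1+34=33 <67 → l++

l=3, r=16, sum=34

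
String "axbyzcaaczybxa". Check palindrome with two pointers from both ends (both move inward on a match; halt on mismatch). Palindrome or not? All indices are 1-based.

l=1 r=14: 'a'=='a', l++,r--
l=2 r=13: 'x'=='x', l++,r--
l=3 r=12: 'b'=='b', l++,r--
l=4 r=11: 'y'=='y', l++,r--
l=5 r=10: 'z'=='z', l++,r--
l=6 r=9: 'c'=='c', l++,r--
l=7 r=8: 'a'=='a', l++,r--

palindrome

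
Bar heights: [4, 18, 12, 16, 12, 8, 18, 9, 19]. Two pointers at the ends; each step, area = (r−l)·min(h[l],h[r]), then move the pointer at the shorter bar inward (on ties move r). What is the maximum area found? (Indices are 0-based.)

max area = 126

[0,8] min(4,19)*8=32 best=32 * → l++
[1,8] min(18,19)*7=126 best=126 * → l++
[2,8] min(12,19)*6=72 best=126 → l++
[3,8] min(16,19)*5=80 best=126 → l++
[4,8] min(12,19)*4=48 best=126 → l++
[5,8] min(8,19)*3=24 best=126 → l++
[6,8] min(18,19)*2=36 best=126 → l++
[7,8] min(9,19)*1=9 best=126 → l++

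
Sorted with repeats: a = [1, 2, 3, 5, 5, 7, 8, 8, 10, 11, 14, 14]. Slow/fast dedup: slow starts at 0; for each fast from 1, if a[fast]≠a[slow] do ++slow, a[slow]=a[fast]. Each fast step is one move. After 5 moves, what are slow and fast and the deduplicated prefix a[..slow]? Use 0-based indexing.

slow=0 fast=1: a[fast]=2≠a[slow]=1 write a[1]=2, slow++,fast++
slow=1 fast=2: a[fast]=3≠a[slow]=2 write a[2]=3, slow++,fast++
slow=2 fast=3: a[fast]=5≠a[slow]=3 write a[3]=5, slow++,fast++
slow=3 fast=4: a[fast]=5=a[slow] dup, fast++
slow=3 fast=5: a[fast]=7≠a[slow]=5 write a[4]=7, slow++,fast++

slow=4, fast=6, prefix=[1, 2, 3, 5, 7]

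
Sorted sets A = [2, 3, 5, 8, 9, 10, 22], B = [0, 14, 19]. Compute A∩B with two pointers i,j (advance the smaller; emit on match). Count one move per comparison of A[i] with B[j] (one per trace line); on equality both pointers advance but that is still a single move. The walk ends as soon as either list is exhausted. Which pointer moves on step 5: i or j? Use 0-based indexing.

i

i=0 j=0: 2>0, j++
i=0 j=1: 2<14, i++
i=1 j=1: 3<14, i++
i=2 j=1: 5<14, i++
i=3 j=1: 8<14, i++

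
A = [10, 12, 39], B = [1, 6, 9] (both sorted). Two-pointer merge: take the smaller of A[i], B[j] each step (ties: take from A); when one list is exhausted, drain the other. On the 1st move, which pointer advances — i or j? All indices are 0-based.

i=0 j=0: A[i]=10>B[j]=1 take 1, j++

j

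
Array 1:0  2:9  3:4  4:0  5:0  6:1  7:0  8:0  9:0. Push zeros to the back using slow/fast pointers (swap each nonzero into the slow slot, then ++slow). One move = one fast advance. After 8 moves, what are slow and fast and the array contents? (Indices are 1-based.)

(s=1,f=1) a[fast]=0 → fast++
(s=1,f=2) a[fast]=9≠0 swap→a[1]=9 → slow++,fast++
(s=2,f=3) a[fast]=4≠0 swap→a[2]=4 → slow++,fast++
(s=3,f=4) a[fast]=0 → fast++
(s=3,f=5) a[fast]=0 → fast++
(s=3,f=6) a[fast]=1≠0 swap→a[3]=1 → slow++,fast++
(s=4,f=7) a[fast]=0 → fast++
(s=4,f=8) a[fast]=0 → fast++

slow=4, fast=9, a=[9, 4, 1, 0, 0, 0, 0, 0, 0]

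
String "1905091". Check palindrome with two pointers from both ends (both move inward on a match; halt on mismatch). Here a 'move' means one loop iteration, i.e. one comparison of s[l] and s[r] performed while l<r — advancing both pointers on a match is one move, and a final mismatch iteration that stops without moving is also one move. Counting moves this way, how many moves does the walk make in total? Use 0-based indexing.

3 moves

l=0 r=6: '1'=='1', l++,r--
l=1 r=5: '9'=='9', l++,r--
l=2 r=4: '0'=='0', l++,r--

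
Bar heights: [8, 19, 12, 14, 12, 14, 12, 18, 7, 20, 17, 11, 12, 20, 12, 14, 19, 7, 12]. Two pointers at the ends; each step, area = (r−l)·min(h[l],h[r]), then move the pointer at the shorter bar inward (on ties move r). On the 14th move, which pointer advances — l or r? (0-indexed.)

[0,18] min(8,12)*18=144 best=144 * → l++
[1,18] min(19,12)*17=204 best=204 * → r--
[1,17] min(19,7)*16=112 best=204 → r--
[1,16] min(19,19)*15=285 best=285 * → r--
[1,15] min(19,14)*14=196 best=285 → r--
[1,14] min(19,12)*13=156 best=285 → r--
[1,13] min(19,20)*12=228 best=285 → l++
[2,13] min(12,20)*11=132 best=285 → l++
[3,13] min(14,20)*10=140 best=285 → l++
[4,13] min(12,20)*9=108 best=285 → l++
[5,13] min(14,20)*8=112 best=285 → l++
[6,13] min(12,20)*7=84 best=285 → l++
[7,13] min(18,20)*6=108 best=285 → l++
[8,13] min(7,20)*5=35 best=285 → l++

l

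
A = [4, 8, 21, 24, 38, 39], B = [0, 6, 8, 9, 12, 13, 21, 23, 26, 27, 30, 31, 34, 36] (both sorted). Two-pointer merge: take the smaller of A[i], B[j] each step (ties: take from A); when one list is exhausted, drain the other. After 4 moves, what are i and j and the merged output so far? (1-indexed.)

i=3, j=3, merged so far=[0, 4, 6, 8]

i=1 j=1: A[i]=4>B[j]=0 take 0, j++
i=1 j=2: A[i]=4<=B[j]=6 take 4, i++
i=2 j=2: A[i]=8>B[j]=6 take 6, j++
i=2 j=3: A[i]=8<=B[j]=8 take 8, i++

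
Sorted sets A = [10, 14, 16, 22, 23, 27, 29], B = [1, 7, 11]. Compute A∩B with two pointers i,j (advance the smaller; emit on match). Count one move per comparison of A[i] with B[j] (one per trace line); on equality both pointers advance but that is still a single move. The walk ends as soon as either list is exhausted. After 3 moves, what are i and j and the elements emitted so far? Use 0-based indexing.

[i=0,j=0] 10>1 → j++
[i=0,j=1] 10>7 → j++
[i=0,j=2] 10<11 → i++

i=1, j=2, emitted=[]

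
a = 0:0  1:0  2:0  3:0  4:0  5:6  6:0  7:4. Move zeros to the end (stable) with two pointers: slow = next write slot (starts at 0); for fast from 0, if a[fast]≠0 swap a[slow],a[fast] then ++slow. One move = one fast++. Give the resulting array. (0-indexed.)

[6, 4, 0, 0, 0, 0, 0, 0]

slow=0 fast=0: a[fast]=0, fast++
slow=0 fast=1: a[fast]=0, fast++
slow=0 fast=2: a[fast]=0, fast++
slow=0 fast=3: a[fast]=0, fast++
slow=0 fast=4: a[fast]=0, fast++
slow=0 fast=5: a[fast]=6≠0 swap→a[0]=6, slow++,fast++
slow=1 fast=6: a[fast]=0, fast++
slow=1 fast=7: a[fast]=4≠0 swap→a[1]=4, slow++,fast++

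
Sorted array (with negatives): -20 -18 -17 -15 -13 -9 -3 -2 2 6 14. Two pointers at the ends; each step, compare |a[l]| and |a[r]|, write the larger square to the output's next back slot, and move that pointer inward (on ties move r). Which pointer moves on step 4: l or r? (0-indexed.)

[0,10] |-20|>|14| out[10]=400 → l++
[1,10] |-18|>|14| out[9]=324 → l++
[2,10] |-17|>|14| out[8]=289 → l++
[3,10] |-15|>|14| out[7]=225 → l++

l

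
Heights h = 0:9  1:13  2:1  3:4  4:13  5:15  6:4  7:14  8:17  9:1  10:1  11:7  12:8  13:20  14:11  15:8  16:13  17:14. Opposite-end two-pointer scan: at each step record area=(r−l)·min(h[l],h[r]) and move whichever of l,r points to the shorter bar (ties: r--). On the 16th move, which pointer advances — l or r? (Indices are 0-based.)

l

[0,17] min(9,14)*17=153 best=153 * → l++
[1,17] min(13,14)*16=208 best=208 * → l++
[2,17] min(1,14)*15=15 best=208 → l++
[3,17] min(4,14)*14=56 best=208 → l++
[4,17] min(13,14)*13=169 best=208 → l++
[5,17] min(15,14)*12=168 best=208 → r--
[5,16] min(15,13)*11=143 best=208 → r--
[5,15] min(15,8)*10=80 best=208 → r--
[5,14] min(15,11)*9=99 best=208 → r--
[5,13] min(15,20)*8=120 best=208 → l++
[6,13] min(4,20)*7=28 best=208 → l++
[7,13] min(14,20)*6=84 best=208 → l++
[8,13] min(17,20)*5=85 best=208 → l++
[9,13] min(1,20)*4=4 best=208 → l++
[10,13] min(1,20)*3=3 best=208 → l++
[11,13] min(7,20)*2=14 best=208 → l++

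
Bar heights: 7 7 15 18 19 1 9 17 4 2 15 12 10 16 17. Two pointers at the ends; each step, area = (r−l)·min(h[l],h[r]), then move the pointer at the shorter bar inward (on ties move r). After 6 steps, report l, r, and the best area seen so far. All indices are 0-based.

l=3, r=11, best area=187

l=0 r=14: min(7,17)*14=98 best=98 *, l++
l=1 r=14: min(7,17)*13=91 best=98, l++
l=2 r=14: min(15,17)*12=180 best=180 *, l++
l=3 r=14: min(18,17)*11=187 best=187 *, r--
l=3 r=13: min(18,16)*10=160 best=187, r--
l=3 r=12: min(18,10)*9=90 best=187, r--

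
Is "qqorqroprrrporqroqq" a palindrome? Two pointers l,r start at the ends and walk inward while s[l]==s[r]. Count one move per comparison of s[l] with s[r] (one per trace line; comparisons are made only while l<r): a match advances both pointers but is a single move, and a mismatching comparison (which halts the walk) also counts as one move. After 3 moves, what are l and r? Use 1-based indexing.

[1,19] 'q'=='q' → l++,r--
[2,18] 'q'=='q' → l++,r--
[3,17] 'o'=='o' → l++,r--

l=4, r=16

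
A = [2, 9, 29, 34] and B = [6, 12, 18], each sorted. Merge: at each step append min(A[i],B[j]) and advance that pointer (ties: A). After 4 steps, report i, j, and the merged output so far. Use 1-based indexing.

i=1 j=1: A[i]=2<=B[j]=6 take 2, i++
i=2 j=1: A[i]=9>B[j]=6 take 6, j++
i=2 j=2: A[i]=9<=B[j]=12 take 9, i++
i=3 j=2: A[i]=29>B[j]=12 take 12, j++

i=3, j=3, merged so far=[2, 6, 9, 12]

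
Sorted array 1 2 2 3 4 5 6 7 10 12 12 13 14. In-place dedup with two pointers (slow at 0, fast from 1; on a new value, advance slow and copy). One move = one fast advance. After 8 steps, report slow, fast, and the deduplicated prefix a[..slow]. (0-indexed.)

slow=0 fast=1: a[fast]=2≠a[slow]=1 write a[1]=2, slow++,fast++
slow=1 fast=2: a[fast]=2=a[slow] dup, fast++
slow=1 fast=3: a[fast]=3≠a[slow]=2 write a[2]=3, slow++,fast++
slow=2 fast=4: a[fast]=4≠a[slow]=3 write a[3]=4, slow++,fast++
slow=3 fast=5: a[fast]=5≠a[slow]=4 write a[4]=5, slow++,fast++
slow=4 fast=6: a[fast]=6≠a[slow]=5 write a[5]=6, slow++,fast++
slow=5 fast=7: a[fast]=7≠a[slow]=6 write a[6]=7, slow++,fast++
slow=6 fast=8: a[fast]=10≠a[slow]=7 write a[7]=10, slow++,fast++

slow=7, fast=9, prefix=[1, 2, 3, 4, 5, 6, 7, 10]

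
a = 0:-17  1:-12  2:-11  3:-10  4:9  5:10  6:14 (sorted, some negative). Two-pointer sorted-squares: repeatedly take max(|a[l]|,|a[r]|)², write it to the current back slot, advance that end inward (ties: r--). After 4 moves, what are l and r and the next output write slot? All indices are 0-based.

[0,6] |-17|>|14| out[6]=289 → l++
[1,6] |-12|<=|14| out[5]=196 → r--
[1,5] |-12|>|10| out[4]=144 → l++
[2,5] |-11|>|10| out[3]=121 → l++

l=3, r=5, next write slot=2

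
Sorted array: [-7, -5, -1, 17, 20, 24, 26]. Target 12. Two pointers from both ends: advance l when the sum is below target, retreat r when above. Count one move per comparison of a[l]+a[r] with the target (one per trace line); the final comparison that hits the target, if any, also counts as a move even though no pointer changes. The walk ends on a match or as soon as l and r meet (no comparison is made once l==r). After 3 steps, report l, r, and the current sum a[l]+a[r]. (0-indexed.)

l=0, r=3, sum=10

l=0 r=6: -7+26=19 >12, r--
l=0 r=5: -7+24=17 >12, r--
l=0 r=4: -7+20=13 >12, r--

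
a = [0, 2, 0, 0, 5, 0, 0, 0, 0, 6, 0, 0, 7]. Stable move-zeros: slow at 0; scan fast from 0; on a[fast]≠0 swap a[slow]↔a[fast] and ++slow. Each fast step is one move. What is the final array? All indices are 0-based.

[2, 5, 6, 7, 0, 0, 0, 0, 0, 0, 0, 0, 0]

(s=0,f=0) a[fast]=0 → fast++
(s=0,f=1) a[fast]=2≠0 swap→a[0]=2 → slow++,fast++
(s=1,f=2) a[fast]=0 → fast++
(s=1,f=3) a[fast]=0 → fast++
(s=1,f=4) a[fast]=5≠0 swap→a[1]=5 → slow++,fast++
(s=2,f=5) a[fast]=0 → fast++
(s=2,f=6) a[fast]=0 → fast++
(s=2,f=7) a[fast]=0 → fast++
(s=2,f=8) a[fast]=0 → fast++
(s=2,f=9) a[fast]=6≠0 swap→a[2]=6 → slow++,fast++
(s=3,f=10) a[fast]=0 → fast++
(s=3,f=11) a[fast]=0 → fast++
(s=3,f=12) a[fast]=7≠0 swap→a[3]=7 → slow++,fast++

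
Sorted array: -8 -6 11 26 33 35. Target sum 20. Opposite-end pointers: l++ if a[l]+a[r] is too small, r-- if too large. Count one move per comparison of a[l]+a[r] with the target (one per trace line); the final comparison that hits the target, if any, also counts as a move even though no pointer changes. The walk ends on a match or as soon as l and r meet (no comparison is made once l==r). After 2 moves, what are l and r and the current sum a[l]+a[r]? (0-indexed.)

l=0, r=3, sum=18

l=0 r=5: -8+35=27 >20, r--
l=0 r=4: -8+33=25 >20, r--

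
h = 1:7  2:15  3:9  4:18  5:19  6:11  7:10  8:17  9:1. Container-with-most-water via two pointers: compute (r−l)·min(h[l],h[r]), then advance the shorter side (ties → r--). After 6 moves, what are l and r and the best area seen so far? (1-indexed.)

l=1 r=9: min(7,1)*8=8 best=8 *, r--
l=1 r=8: min(7,17)*7=49 best=49 *, l++
l=2 r=8: min(15,17)*6=90 best=90 *, l++
l=3 r=8: min(9,17)*5=45 best=90, l++
l=4 r=8: min(18,17)*4=68 best=90, r--
l=4 r=7: min(18,10)*3=30 best=90, r--

l=4, r=6, best area=90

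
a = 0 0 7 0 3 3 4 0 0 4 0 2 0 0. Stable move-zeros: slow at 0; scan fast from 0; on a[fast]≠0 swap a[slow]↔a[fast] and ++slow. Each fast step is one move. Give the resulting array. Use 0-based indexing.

[7, 3, 3, 4, 4, 2, 0, 0, 0, 0, 0, 0, 0, 0]

slow=0 fast=0: a[fast]=0, fast++
slow=0 fast=1: a[fast]=0, fast++
slow=0 fast=2: a[fast]=7≠0 swap→a[0]=7, slow++,fast++
slow=1 fast=3: a[fast]=0, fast++
slow=1 fast=4: a[fast]=3≠0 swap→a[1]=3, slow++,fast++
slow=2 fast=5: a[fast]=3≠0 swap→a[2]=3, slow++,fast++
slow=3 fast=6: a[fast]=4≠0 swap→a[3]=4, slow++,fast++
slow=4 fast=7: a[fast]=0, fast++
slow=4 fast=8: a[fast]=0, fast++
slow=4 fast=9: a[fast]=4≠0 swap→a[4]=4, slow++,fast++
slow=5 fast=10: a[fast]=0, fast++
slow=5 fast=11: a[fast]=2≠0 swap→a[5]=2, slow++,fast++
slow=6 fast=12: a[fast]=0, fast++
slow=6 fast=13: a[fast]=0, fast++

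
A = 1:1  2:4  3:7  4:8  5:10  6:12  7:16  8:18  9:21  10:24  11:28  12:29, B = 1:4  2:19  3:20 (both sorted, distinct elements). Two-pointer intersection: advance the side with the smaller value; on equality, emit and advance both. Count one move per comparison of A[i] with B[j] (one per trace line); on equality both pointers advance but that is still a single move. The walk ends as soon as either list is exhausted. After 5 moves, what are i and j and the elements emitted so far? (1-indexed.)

i=6, j=2, emitted=[4]

i=1 j=1: 1<4, i++
i=2 j=1: 4==4 emit, i++,j++
i=3 j=2: 7<19, i++
i=4 j=2: 8<19, i++
i=5 j=2: 10<19, i++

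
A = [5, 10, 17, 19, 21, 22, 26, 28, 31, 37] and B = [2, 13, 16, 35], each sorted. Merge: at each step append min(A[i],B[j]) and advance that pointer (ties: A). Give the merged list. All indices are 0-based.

[i=0,j=0] A[i]=5>B[j]=2 take 2 → j++
[i=0,j=1] A[i]=5<=B[j]=13 take 5 → i++
[i=1,j=1] A[i]=10<=B[j]=13 take 10 → i++
[i=2,j=1] A[i]=17>B[j]=13 take 13 → j++
[i=2,j=2] A[i]=17>B[j]=16 take 16 → j++
[i=2,j=3] A[i]=17<=B[j]=35 take 17 → i++
[i=3,j=3] A[i]=19<=B[j]=35 take 19 → i++
[i=4,j=3] A[i]=21<=B[j]=35 take 21 → i++
[i=5,j=3] A[i]=22<=B[j]=35 take 22 → i++
[i=6,j=3] A[i]=26<=B[j]=35 take 26 → i++
[i=7,j=3] A[i]=28<=B[j]=35 take 28 → i++
[i=8,j=3] A[i]=31<=B[j]=35 take 31 → i++
[i=9,j=3] A[i]=37>B[j]=35 take 35 → j++
[i=9,j=4] B done, take A[i]=37 → i++

[2, 5, 10, 13, 16, 17, 19, 21, 22, 26, 28, 31, 35, 37]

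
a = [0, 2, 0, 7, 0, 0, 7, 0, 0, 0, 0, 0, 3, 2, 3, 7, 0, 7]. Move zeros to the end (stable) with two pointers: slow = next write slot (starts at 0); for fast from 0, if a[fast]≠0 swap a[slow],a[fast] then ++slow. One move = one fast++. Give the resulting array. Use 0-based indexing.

[2, 7, 7, 3, 2, 3, 7, 7, 0, 0, 0, 0, 0, 0, 0, 0, 0, 0]

(s=0,f=0) a[fast]=0 → fast++
(s=0,f=1) a[fast]=2≠0 swap→a[0]=2 → slow++,fast++
(s=1,f=2) a[fast]=0 → fast++
(s=1,f=3) a[fast]=7≠0 swap→a[1]=7 → slow++,fast++
(s=2,f=4) a[fast]=0 → fast++
(s=2,f=5) a[fast]=0 → fast++
(s=2,f=6) a[fast]=7≠0 swap→a[2]=7 → slow++,fast++
(s=3,f=7) a[fast]=0 → fast++
(s=3,f=8) a[fast]=0 → fast++
(s=3,f=9) a[fast]=0 → fast++
(s=3,f=10) a[fast]=0 → fast++
(s=3,f=11) a[fast]=0 → fast++
(s=3,f=12) a[fast]=3≠0 swap→a[3]=3 → slow++,fast++
(s=4,f=13) a[fast]=2≠0 swap→a[4]=2 → slow++,fast++
(s=5,f=14) a[fast]=3≠0 swap→a[5]=3 → slow++,fast++
(s=6,f=15) a[fast]=7≠0 swap→a[6]=7 → slow++,fast++
(s=7,f=16) a[fast]=0 → fast++
(s=7,f=17) a[fast]=7≠0 swap→a[7]=7 → slow++,fast++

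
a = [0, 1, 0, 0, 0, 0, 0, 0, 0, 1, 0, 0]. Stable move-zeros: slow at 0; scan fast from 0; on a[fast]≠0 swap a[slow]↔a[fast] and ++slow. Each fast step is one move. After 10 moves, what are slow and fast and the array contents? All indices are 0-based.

slow=2, fast=10, a=[1, 1, 0, 0, 0, 0, 0, 0, 0, 0, 0, 0]

(s=0,f=0) a[fast]=0 → fast++
(s=0,f=1) a[fast]=1≠0 swap→a[0]=1 → slow++,fast++
(s=1,f=2) a[fast]=0 → fast++
(s=1,f=3) a[fast]=0 → fast++
(s=1,f=4) a[fast]=0 → fast++
(s=1,f=5) a[fast]=0 → fast++
(s=1,f=6) a[fast]=0 → fast++
(s=1,f=7) a[fast]=0 → fast++
(s=1,f=8) a[fast]=0 → fast++
(s=1,f=9) a[fast]=1≠0 swap→a[1]=1 → slow++,fast++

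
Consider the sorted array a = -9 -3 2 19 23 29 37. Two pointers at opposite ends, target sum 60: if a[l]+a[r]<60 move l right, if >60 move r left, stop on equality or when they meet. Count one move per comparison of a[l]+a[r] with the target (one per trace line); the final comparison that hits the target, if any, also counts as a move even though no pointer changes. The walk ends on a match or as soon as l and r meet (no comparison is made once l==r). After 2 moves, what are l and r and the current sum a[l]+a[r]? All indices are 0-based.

l=2, r=6, sum=39

[0,6] -9+37=28 <60 → l++
[1,6] -3+37=34 <60 → l++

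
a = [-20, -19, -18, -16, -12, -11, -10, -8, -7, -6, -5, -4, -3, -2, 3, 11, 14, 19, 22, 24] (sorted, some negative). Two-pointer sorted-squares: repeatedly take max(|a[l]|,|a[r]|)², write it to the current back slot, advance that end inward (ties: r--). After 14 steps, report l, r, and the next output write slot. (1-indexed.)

[1,20] |-20|<=|24| out[20]=576 → r--
[1,19] |-20|<=|22| out[19]=484 → r--
[1,18] |-20|>|19| out[18]=400 → l++
[2,18] |-19|<=|19| out[17]=361 → r--
[2,17] |-19|>|14| out[16]=361 → l++
[3,17] |-18|>|14| out[15]=324 → l++
[4,17] |-16|>|14| out[14]=256 → l++
[5,17] |-12|<=|14| out[13]=196 → r--
[5,16] |-12|>|11| out[12]=144 → l++
[6,16] |-11|<=|11| out[11]=121 → r--
[6,15] |-11|>|3| out[10]=121 → l++
[7,15] |-10|>|3| out[9]=100 → l++
[8,15] |-8|>|3| out[8]=64 → l++
[9,15] |-7|>|3| out[7]=49 → l++

l=10, r=15, next write slot=6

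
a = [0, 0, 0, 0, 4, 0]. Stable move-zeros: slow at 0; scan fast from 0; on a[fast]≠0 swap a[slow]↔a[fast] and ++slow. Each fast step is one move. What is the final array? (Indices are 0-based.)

(s=0,f=0) a[fast]=0 → fast++
(s=0,f=1) a[fast]=0 → fast++
(s=0,f=2) a[fast]=0 → fast++
(s=0,f=3) a[fast]=0 → fast++
(s=0,f=4) a[fast]=4≠0 swap→a[0]=4 → slow++,fast++
(s=1,f=5) a[fast]=0 → fast++

[4, 0, 0, 0, 0, 0]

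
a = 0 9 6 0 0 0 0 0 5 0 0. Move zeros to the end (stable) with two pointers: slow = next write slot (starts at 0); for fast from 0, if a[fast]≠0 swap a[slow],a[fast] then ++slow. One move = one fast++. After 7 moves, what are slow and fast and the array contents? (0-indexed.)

(s=0,f=0) a[fast]=0 → fast++
(s=0,f=1) a[fast]=9≠0 swap→a[0]=9 → slow++,fast++
(s=1,f=2) a[fast]=6≠0 swap→a[1]=6 → slow++,fast++
(s=2,f=3) a[fast]=0 → fast++
(s=2,f=4) a[fast]=0 → fast++
(s=2,f=5) a[fast]=0 → fast++
(s=2,f=6) a[fast]=0 → fast++

slow=2, fast=7, a=[9, 6, 0, 0, 0, 0, 0, 0, 5, 0, 0]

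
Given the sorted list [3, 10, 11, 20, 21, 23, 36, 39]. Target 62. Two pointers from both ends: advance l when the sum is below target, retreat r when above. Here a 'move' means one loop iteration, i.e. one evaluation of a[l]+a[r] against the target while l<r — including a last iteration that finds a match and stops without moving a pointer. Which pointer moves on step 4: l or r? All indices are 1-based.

l=1 r=8: 3+39=42 <62, l++
l=2 r=8: 10+39=49 <62, l++
l=3 r=8: 11+39=50 <62, l++
l=4 r=8: 20+39=59 <62, l++

l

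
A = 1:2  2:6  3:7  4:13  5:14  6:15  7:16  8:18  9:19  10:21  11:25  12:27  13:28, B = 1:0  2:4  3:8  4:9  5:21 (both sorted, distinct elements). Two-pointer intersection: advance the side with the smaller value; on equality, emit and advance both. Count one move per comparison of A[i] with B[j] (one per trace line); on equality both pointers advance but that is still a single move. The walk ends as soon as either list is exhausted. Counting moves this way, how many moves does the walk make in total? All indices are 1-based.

[i=1,j=1] 2>0 → j++
[i=1,j=2] 2<4 → i++
[i=2,j=2] 6>4 → j++
[i=2,j=3] 6<8 → i++
[i=3,j=3] 7<8 → i++
[i=4,j=3] 13>8 → j++
[i=4,j=4] 13>9 → j++
[i=4,j=5] 13<21 → i++
[i=5,j=5] 14<21 → i++
[i=6,j=5] 15<21 → i++
[i=7,j=5] 16<21 → i++
[i=8,j=5] 18<21 → i++
[i=9,j=5] 19<21 → i++
[i=10,j=5] 21==21 emit → i++,j++

14 moves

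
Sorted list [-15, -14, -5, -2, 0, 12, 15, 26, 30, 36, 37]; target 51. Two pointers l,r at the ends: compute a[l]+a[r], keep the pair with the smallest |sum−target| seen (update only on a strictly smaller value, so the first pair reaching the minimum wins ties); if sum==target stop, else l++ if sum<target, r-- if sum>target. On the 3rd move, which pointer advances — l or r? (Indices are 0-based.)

l

[0,10] -15+37=22 d=29 * → l++
[1,10] -14+37=23 d=28 * → l++
[2,10] -5+37=32 d=19 * → l++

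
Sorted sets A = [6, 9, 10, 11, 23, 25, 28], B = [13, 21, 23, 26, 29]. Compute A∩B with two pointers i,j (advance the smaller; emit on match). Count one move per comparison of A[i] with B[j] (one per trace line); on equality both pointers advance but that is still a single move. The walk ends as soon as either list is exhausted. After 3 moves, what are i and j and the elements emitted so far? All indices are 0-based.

i=0 j=0: 6<13, i++
i=1 j=0: 9<13, i++
i=2 j=0: 10<13, i++

i=3, j=0, emitted=[]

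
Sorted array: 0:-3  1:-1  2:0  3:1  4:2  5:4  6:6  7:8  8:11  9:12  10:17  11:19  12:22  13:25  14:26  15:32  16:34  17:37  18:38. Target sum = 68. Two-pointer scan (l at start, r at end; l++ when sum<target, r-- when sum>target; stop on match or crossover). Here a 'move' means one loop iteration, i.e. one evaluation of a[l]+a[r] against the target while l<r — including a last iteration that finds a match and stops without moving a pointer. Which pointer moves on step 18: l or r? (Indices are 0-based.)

l=0 r=18: -3+38=35 <68, l++
l=1 r=18: -1+38=37 <68, l++
l=2 r=18: 0+38=38 <68, l++
l=3 r=18: 1+38=39 <68, l++
l=4 r=18: 2+38=40 <68, l++
l=5 r=18: 4+38=42 <68, l++
l=6 r=18: 6+38=44 <68, l++
l=7 r=18: 8+38=46 <68, l++
l=8 r=18: 11+38=49 <68, l++
l=9 r=18: 12+38=50 <68, l++
l=10 r=18: 17+38=55 <68, l++
l=11 r=18: 19+38=57 <68, l++
l=12 r=18: 22+38=60 <68, l++
l=13 r=18: 25+38=63 <68, l++
l=14 r=18: 26+38=64 <68, l++
l=15 r=18: 32+38=70 >68, r--
l=15 r=17: 32+37=69 >68, r--
l=15 r=16: 32+34=66 <68, l++

l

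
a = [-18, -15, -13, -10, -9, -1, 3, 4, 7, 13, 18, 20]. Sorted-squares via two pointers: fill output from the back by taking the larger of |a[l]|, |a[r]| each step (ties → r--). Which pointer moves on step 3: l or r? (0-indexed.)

l

[0,11] |-18|<=|20| out[11]=400 → r--
[0,10] |-18|<=|18| out[10]=324 → r--
[0,9] |-18|>|13| out[9]=324 → l++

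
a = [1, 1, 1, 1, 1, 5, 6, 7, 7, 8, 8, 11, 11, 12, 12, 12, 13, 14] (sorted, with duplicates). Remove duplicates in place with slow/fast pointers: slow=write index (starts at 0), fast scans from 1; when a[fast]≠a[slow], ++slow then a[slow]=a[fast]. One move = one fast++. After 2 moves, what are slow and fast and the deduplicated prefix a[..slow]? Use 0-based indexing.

(s=0,f=1) a[fast]=1=a[slow] dup → fast++
(s=0,f=2) a[fast]=1=a[slow] dup → fast++

slow=0, fast=3, prefix=[1]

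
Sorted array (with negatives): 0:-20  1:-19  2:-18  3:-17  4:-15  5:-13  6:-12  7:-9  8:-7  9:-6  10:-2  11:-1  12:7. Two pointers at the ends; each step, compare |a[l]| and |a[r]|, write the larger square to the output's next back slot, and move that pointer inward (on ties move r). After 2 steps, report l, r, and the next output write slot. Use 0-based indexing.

l=2, r=12, next write slot=10

[0,12] |-20|>|7| out[12]=400 → l++
[1,12] |-19|>|7| out[11]=361 → l++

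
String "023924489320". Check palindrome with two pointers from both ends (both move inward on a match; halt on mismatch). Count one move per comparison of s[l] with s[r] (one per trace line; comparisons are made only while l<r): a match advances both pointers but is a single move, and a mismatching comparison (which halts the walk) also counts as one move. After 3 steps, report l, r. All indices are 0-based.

[0,11] '0'=='0' → l++,r--
[1,10] '2'=='2' → l++,r--
[2,9] '3'=='3' → l++,r--

l=3, r=8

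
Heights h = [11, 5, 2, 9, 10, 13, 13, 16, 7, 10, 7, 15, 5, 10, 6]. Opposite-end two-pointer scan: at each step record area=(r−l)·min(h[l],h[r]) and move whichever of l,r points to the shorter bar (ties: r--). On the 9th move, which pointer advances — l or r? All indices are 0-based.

l

[0,14] min(11,6)*14=84 best=84 * → r--
[0,13] min(11,10)*13=130 best=130 * → r--
[0,12] min(11,5)*12=60 best=130 → r--
[0,11] min(11,15)*11=121 best=130 → l++
[1,11] min(5,15)*10=50 best=130 → l++
[2,11] min(2,15)*9=18 best=130 → l++
[3,11] min(9,15)*8=72 best=130 → l++
[4,11] min(10,15)*7=70 best=130 → l++
[5,11] min(13,15)*6=78 best=130 → l++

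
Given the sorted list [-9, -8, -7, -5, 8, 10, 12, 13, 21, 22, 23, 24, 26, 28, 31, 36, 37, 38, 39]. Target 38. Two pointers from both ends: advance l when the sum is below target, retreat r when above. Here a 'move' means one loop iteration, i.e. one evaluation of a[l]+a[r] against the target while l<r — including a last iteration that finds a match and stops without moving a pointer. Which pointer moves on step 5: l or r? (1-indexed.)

l=1 r=19: -9+39=30 <38, l++
l=2 r=19: -8+39=31 <38, l++
l=3 r=19: -7+39=32 <38, l++
l=4 r=19: -5+39=34 <38, l++
l=5 r=19: 8+39=47 >38, r--

r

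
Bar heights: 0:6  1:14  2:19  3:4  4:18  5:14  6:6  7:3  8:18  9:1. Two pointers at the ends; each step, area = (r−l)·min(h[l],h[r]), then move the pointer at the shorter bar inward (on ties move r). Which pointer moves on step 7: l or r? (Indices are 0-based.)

l=0 r=9: min(6,1)*9=9 best=9 *, r--
l=0 r=8: min(6,18)*8=48 best=48 *, l++
l=1 r=8: min(14,18)*7=98 best=98 *, l++
l=2 r=8: min(19,18)*6=108 best=108 *, r--
l=2 r=7: min(19,3)*5=15 best=108, r--
l=2 r=6: min(19,6)*4=24 best=108, r--
l=2 r=5: min(19,14)*3=42 best=108, r--

r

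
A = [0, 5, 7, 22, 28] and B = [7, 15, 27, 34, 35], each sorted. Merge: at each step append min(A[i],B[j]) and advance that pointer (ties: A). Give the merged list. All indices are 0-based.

[0, 5, 7, 7, 15, 22, 27, 28, 34, 35]

i=0 j=0: A[i]=0<=B[j]=7 take 0, i++
i=1 j=0: A[i]=5<=B[j]=7 take 5, i++
i=2 j=0: A[i]=7<=B[j]=7 take 7, i++
i=3 j=0: A[i]=22>B[j]=7 take 7, j++
i=3 j=1: A[i]=22>B[j]=15 take 15, j++
i=3 j=2: A[i]=22<=B[j]=27 take 22, i++
i=4 j=2: A[i]=28>B[j]=27 take 27, j++
i=4 j=3: A[i]=28<=B[j]=34 take 28, i++
i=5 j=3: A done, take B[j]=34, j++
i=5 j=4: A done, take B[j]=35, j++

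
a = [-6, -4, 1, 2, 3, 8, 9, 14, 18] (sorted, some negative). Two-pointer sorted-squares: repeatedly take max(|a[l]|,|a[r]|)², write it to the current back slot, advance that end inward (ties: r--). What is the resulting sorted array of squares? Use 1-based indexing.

[1, 4, 9, 16, 36, 64, 81, 196, 324]

l=1 r=9: |-6|<=|18| out[9]=324, r--
l=1 r=8: |-6|<=|14| out[8]=196, r--
l=1 r=7: |-6|<=|9| out[7]=81, r--
l=1 r=6: |-6|<=|8| out[6]=64, r--
l=1 r=5: |-6|>|3| out[5]=36, l++
l=2 r=5: |-4|>|3| out[4]=16, l++
l=3 r=5: |1|<=|3| out[3]=9, r--
l=3 r=4: |1|<=|2| out[2]=4, r--
l=3 r=3: |1|<=|1| out[1]=1, r--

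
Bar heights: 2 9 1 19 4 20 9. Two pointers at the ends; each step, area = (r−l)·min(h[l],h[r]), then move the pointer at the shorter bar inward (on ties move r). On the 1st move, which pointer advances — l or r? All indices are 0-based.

l=0 r=6: min(2,9)*6=12 best=12 *, l++

l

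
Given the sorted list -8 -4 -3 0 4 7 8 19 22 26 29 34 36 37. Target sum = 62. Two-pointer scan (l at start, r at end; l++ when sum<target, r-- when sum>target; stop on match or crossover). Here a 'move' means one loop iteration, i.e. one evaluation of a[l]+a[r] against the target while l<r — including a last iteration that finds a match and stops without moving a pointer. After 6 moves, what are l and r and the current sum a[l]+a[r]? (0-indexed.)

l=6, r=13, sum=45

l=0 r=13: -8+37=29 <62, l++
l=1 r=13: -4+37=33 <62, l++
l=2 r=13: -3+37=34 <62, l++
l=3 r=13: 0+37=37 <62, l++
l=4 r=13: 4+37=41 <62, l++
l=5 r=13: 7+37=44 <62, l++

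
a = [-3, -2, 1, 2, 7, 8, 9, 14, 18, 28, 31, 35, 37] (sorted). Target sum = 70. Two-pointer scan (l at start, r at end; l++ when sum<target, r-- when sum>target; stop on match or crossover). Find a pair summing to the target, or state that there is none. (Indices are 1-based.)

l=1 r=13: -3+37=34 <70, l++
l=2 r=13: -2+37=35 <70, l++
l=3 r=13: 1+37=38 <70, l++
l=4 r=13: 2+37=39 <70, l++
l=5 r=13: 7+37=44 <70, l++
l=6 r=13: 8+37=45 <70, l++
l=7 r=13: 9+37=46 <70, l++
l=8 r=13: 14+37=51 <70, l++
l=9 r=13: 18+37=55 <70, l++
l=10 r=13: 28+37=65 <70, l++
l=11 r=13: 31+37=68 <70, l++
l=12 r=13: 35+37=72 >70, r--

no pair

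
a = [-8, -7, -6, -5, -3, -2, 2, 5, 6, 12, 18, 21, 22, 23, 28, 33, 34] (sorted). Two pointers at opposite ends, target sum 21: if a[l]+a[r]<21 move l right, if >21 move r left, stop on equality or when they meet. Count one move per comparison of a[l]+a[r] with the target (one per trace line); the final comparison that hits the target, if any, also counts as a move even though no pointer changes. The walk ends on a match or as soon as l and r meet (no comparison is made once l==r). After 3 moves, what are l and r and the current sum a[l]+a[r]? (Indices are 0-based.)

[0,16] -8+34=26 >21 → r--
[0,15] -8+33=25 >21 → r--
[0,14] -8+28=20 <21 → l++

l=1, r=14, sum=21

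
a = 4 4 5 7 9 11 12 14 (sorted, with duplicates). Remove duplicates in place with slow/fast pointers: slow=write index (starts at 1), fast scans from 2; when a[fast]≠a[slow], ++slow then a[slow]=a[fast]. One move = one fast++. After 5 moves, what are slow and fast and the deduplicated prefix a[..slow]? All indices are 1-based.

slow=5, fast=7, prefix=[4, 5, 7, 9, 11]

slow=1 fast=2: a[fast]=4=a[slow] dup, fast++
slow=1 fast=3: a[fast]=5≠a[slow]=4 write a[2]=5, slow++,fast++
slow=2 fast=4: a[fast]=7≠a[slow]=5 write a[3]=7, slow++,fast++
slow=3 fast=5: a[fast]=9≠a[slow]=7 write a[4]=9, slow++,fast++
slow=4 fast=6: a[fast]=11≠a[slow]=9 write a[5]=11, slow++,fast++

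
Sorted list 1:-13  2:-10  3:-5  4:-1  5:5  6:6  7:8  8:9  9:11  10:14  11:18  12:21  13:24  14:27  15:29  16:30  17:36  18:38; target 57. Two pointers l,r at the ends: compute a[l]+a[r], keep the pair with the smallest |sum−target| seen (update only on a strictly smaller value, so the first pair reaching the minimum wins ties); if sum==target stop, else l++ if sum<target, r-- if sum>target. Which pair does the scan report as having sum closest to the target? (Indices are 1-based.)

l=1 r=18: -13+38=25 d=32 *, l++
l=2 r=18: -10+38=28 d=29 *, l++
l=3 r=18: -5+38=33 d=24 *, l++
l=4 r=18: -1+38=37 d=20 *, l++
l=5 r=18: 5+38=43 d=14 *, l++
l=6 r=18: 6+38=44 d=13 *, l++
l=7 r=18: 8+38=46 d=11 *, l++
l=8 r=18: 9+38=47 d=10 *, l++
l=9 r=18: 11+38=49 d=8 *, l++
l=10 r=18: 14+38=52 d=5 *, l++
l=11 r=18: 18+38=56 d=1 *, l++
l=12 r=18: 21+38=59 d=2, r--
l=12 r=17: 21+36=57 d=0 *, stop

pair (21, 36) with sum 57 (|Δ|=0)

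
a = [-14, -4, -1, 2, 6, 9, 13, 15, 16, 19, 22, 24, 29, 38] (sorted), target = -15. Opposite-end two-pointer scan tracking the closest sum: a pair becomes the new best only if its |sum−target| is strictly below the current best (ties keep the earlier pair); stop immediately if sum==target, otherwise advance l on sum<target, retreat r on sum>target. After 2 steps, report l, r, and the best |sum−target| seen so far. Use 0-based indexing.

l=0 r=13: -14+38=24 d=39 *, r--
l=0 r=12: -14+29=15 d=30 *, r--

l=0, r=11, best |Δ|=30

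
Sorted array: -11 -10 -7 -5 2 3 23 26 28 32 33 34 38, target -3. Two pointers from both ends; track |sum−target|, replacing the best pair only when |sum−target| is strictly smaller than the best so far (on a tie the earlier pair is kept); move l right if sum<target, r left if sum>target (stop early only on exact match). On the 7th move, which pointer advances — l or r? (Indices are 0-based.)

[0,12] -11+38=27 d=30 * → r--
[0,11] -11+34=23 d=26 * → r--
[0,10] -11+33=22 d=25 * → r--
[0,9] -11+32=21 d=24 * → r--
[0,8] -11+28=17 d=20 * → r--
[0,7] -11+26=15 d=18 * → r--
[0,6] -11+23=12 d=15 * → r--

r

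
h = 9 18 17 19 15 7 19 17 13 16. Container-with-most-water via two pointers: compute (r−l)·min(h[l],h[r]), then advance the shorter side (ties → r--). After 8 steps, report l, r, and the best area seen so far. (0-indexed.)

l=3, r=4, best area=128

[0,9] min(9,16)*9=81 best=81 * → l++
[1,9] min(18,16)*8=128 best=128 * → r--
[1,8] min(18,13)*7=91 best=128 → r--
[1,7] min(18,17)*6=102 best=128 → r--
[1,6] min(18,19)*5=90 best=128 → l++
[2,6] min(17,19)*4=68 best=128 → l++
[3,6] min(19,19)*3=57 best=128 → r--
[3,5] min(19,7)*2=14 best=128 → r--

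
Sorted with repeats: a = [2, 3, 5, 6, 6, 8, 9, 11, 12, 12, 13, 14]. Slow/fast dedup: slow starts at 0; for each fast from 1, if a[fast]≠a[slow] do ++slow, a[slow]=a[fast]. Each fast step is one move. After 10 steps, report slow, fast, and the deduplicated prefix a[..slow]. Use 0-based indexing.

slow=8, fast=11, prefix=[2, 3, 5, 6, 8, 9, 11, 12, 13]

slow=0 fast=1: a[fast]=3≠a[slow]=2 write a[1]=3, slow++,fast++
slow=1 fast=2: a[fast]=5≠a[slow]=3 write a[2]=5, slow++,fast++
slow=2 fast=3: a[fast]=6≠a[slow]=5 write a[3]=6, slow++,fast++
slow=3 fast=4: a[fast]=6=a[slow] dup, fast++
slow=3 fast=5: a[fast]=8≠a[slow]=6 write a[4]=8, slow++,fast++
slow=4 fast=6: a[fast]=9≠a[slow]=8 write a[5]=9, slow++,fast++
slow=5 fast=7: a[fast]=11≠a[slow]=9 write a[6]=11, slow++,fast++
slow=6 fast=8: a[fast]=12≠a[slow]=11 write a[7]=12, slow++,fast++
slow=7 fast=9: a[fast]=12=a[slow] dup, fast++
slow=7 fast=10: a[fast]=13≠a[slow]=12 write a[8]=13, slow++,fast++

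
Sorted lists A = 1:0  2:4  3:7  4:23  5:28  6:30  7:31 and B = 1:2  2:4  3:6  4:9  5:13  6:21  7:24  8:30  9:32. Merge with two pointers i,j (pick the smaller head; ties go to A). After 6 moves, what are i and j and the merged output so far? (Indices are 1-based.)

i=1 j=1: A[i]=0<=B[j]=2 take 0, i++
i=2 j=1: A[i]=4>B[j]=2 take 2, j++
i=2 j=2: A[i]=4<=B[j]=4 take 4, i++
i=3 j=2: A[i]=7>B[j]=4 take 4, j++
i=3 j=3: A[i]=7>B[j]=6 take 6, j++
i=3 j=4: A[i]=7<=B[j]=9 take 7, i++

i=4, j=4, merged so far=[0, 2, 4, 4, 6, 7]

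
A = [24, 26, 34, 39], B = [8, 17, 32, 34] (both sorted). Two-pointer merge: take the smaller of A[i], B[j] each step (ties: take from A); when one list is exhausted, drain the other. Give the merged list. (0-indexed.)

i=0 j=0: A[i]=24>B[j]=8 take 8, j++
i=0 j=1: A[i]=24>B[j]=17 take 17, j++
i=0 j=2: A[i]=24<=B[j]=32 take 24, i++
i=1 j=2: A[i]=26<=B[j]=32 take 26, i++
i=2 j=2: A[i]=34>B[j]=32 take 32, j++
i=2 j=3: A[i]=34<=B[j]=34 take 34, i++
i=3 j=3: A[i]=39>B[j]=34 take 34, j++
i=3 j=4: B done, take A[i]=39, i++

[8, 17, 24, 26, 32, 34, 34, 39]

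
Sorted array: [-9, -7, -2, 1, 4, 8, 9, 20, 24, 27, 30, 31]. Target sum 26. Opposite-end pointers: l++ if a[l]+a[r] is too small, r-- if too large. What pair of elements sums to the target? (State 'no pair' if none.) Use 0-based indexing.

no pair

l=0 r=11: -9+31=22 <26, l++
l=1 r=11: -7+31=24 <26, l++
l=2 r=11: -2+31=29 >26, r--
l=2 r=10: -2+30=28 >26, r--
l=2 r=9: -2+27=25 <26, l++
l=3 r=9: 1+27=28 >26, r--
l=3 r=8: 1+24=25 <26, l++
l=4 r=8: 4+24=28 >26, r--
l=4 r=7: 4+20=24 <26, l++
l=5 r=7: 8+20=28 >26, r--
l=5 r=6: 8+9=17 <26, l++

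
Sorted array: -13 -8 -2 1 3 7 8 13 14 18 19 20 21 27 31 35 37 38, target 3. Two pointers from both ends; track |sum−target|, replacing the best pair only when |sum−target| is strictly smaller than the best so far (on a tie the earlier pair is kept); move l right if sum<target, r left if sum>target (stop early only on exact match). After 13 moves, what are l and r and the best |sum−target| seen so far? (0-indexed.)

l=2, r=6, best |Δ|=2

l=0 r=17: -13+38=25 d=22 *, r--
l=0 r=16: -13+37=24 d=21 *, r--
l=0 r=15: -13+35=22 d=19 *, r--
l=0 r=14: -13+31=18 d=15 *, r--
l=0 r=13: -13+27=14 d=11 *, r--
l=0 r=12: -13+21=8 d=5 *, r--
l=0 r=11: -13+20=7 d=4 *, r--
l=0 r=10: -13+19=6 d=3 *, r--
l=0 r=9: -13+18=5 d=2 *, r--
l=0 r=8: -13+14=1 d=2, l++
l=1 r=8: -8+14=6 d=3, r--
l=1 r=7: -8+13=5 d=2, r--
l=1 r=6: -8+8=0 d=3, l++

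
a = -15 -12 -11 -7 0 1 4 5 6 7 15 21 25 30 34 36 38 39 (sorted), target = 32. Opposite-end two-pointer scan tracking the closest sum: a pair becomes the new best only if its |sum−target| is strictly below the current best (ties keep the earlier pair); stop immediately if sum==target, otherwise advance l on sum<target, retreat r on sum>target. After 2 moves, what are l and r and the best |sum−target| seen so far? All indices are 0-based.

l=2, r=17, best |Δ|=5

[0,17] -15+39=24 d=8 * → l++
[1,17] -12+39=27 d=5 * → l++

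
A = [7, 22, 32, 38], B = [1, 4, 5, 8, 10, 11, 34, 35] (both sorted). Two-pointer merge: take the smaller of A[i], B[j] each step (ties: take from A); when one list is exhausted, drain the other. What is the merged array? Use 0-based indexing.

i=0 j=0: A[i]=7>B[j]=1 take 1, j++
i=0 j=1: A[i]=7>B[j]=4 take 4, j++
i=0 j=2: A[i]=7>B[j]=5 take 5, j++
i=0 j=3: A[i]=7<=B[j]=8 take 7, i++
i=1 j=3: A[i]=22>B[j]=8 take 8, j++
i=1 j=4: A[i]=22>B[j]=10 take 10, j++
i=1 j=5: A[i]=22>B[j]=11 take 11, j++
i=1 j=6: A[i]=22<=B[j]=34 take 22, i++
i=2 j=6: A[i]=32<=B[j]=34 take 32, i++
i=3 j=6: A[i]=38>B[j]=34 take 34, j++
i=3 j=7: A[i]=38>B[j]=35 take 35, j++
i=3 j=8: B done, take A[i]=38, i++

[1, 4, 5, 7, 8, 10, 11, 22, 32, 34, 35, 38]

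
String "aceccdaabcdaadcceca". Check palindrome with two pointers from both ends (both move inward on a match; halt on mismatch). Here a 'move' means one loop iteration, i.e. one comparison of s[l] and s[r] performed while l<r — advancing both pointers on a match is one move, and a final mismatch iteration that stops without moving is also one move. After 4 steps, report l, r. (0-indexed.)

l=4, r=14

[0,18] 'a'=='a' → l++,r--
[1,17] 'c'=='c' → l++,r--
[2,16] 'e'=='e' → l++,r--
[3,15] 'c'=='c' → l++,r--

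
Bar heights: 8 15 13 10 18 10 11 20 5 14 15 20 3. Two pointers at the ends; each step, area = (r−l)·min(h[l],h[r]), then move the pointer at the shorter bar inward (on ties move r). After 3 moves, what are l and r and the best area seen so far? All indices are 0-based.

l=0 r=12: min(8,3)*12=36 best=36 *, r--
l=0 r=11: min(8,20)*11=88 best=88 *, l++
l=1 r=11: min(15,20)*10=150 best=150 *, l++

l=2, r=11, best area=150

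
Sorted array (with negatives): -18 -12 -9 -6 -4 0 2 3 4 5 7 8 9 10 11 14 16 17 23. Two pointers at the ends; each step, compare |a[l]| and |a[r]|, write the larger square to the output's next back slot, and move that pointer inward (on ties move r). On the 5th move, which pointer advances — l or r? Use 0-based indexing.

r

l=0 r=18: |-18|<=|23| out[18]=529, r--
l=0 r=17: |-18|>|17| out[17]=324, l++
l=1 r=17: |-12|<=|17| out[16]=289, r--
l=1 r=16: |-12|<=|16| out[15]=256, r--
l=1 r=15: |-12|<=|14| out[14]=196, r--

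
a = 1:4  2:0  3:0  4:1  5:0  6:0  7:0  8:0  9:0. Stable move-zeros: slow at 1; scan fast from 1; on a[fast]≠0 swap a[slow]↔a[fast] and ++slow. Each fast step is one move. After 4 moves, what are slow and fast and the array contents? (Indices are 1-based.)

slow=3, fast=5, a=[4, 1, 0, 0, 0, 0, 0, 0, 0]

slow=1 fast=1: a[fast]=4≠0 swap→a[1]=4, slow++,fast++
slow=2 fast=2: a[fast]=0, fast++
slow=2 fast=3: a[fast]=0, fast++
slow=2 fast=4: a[fast]=1≠0 swap→a[2]=1, slow++,fast++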